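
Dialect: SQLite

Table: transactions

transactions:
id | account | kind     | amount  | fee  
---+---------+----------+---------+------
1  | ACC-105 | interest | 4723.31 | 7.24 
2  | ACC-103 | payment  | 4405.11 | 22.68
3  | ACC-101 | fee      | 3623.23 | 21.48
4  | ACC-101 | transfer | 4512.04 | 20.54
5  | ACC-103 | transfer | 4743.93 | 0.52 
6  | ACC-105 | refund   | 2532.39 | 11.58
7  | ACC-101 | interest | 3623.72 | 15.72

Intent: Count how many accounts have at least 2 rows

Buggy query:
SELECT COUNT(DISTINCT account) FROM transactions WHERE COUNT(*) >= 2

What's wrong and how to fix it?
Bug: WHERE filters individual rows, not groups, so a group-level COUNT is invalid there

Fix: Use a subquery that GROUPs and filters with HAVING, then count its rows

Corrected query:
SELECT COUNT(*) FROM (SELECT account FROM transactions GROUP BY account HAVING COUNT(*) >= 2)

Result:
COUNT(*)
--------
3       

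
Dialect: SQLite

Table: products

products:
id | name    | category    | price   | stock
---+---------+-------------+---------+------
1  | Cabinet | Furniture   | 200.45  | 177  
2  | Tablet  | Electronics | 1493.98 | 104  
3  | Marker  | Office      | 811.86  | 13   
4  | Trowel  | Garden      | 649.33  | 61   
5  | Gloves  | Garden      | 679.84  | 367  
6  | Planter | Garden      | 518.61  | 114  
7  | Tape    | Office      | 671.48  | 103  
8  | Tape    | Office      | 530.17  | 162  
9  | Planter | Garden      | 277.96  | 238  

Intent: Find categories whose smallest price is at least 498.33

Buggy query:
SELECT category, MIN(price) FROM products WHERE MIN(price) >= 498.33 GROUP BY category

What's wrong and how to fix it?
Bug: Aggregates like MIN are computed per group after WHERE runs

Fix: Replace WHERE with HAVING after the GROUP BY

Corrected query:
SELECT category, MIN(price) FROM products GROUP BY category HAVING MIN(price) >= 498.33

Result:
category    | MIN(price)
------------+-----------
Electronics | 1493.98   
Office      | 530.17    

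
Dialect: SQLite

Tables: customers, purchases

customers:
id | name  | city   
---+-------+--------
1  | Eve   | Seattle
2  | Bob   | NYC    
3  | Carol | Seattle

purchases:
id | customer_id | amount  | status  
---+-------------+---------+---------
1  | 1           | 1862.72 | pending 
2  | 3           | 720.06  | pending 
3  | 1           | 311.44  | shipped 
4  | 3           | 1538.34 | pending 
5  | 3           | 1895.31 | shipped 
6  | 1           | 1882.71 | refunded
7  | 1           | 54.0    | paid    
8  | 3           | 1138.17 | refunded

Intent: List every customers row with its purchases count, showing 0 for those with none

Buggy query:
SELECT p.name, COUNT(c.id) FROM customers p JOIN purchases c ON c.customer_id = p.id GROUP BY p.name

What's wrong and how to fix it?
Bug: INNER JOIN drops customers rows that have no matching purchases rows

Fix: Use LEFT JOIN so parents without children still appear (COUNT(c.id) gives 0)

Corrected query:
SELECT p.name, COUNT(c.id) FROM customers p LEFT JOIN purchases c ON c.customer_id = p.id GROUP BY p.name

Result:
name  | COUNT(c.id)
------+------------
Bob   | 0          
Carol | 4          
Eve   | 4          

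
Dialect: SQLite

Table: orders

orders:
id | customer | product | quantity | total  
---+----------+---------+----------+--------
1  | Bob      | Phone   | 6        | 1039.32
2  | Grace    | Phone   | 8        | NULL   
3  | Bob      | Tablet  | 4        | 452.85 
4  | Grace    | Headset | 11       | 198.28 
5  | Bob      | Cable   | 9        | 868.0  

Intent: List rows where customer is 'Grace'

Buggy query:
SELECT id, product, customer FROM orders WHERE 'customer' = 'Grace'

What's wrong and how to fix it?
Bug: 'customer' in single quotes is a string literal, not the column; the comparison is literal-vs-literal and never true

Fix: Remove the quotes around the column name (or use double quotes for an identifier)

Corrected query:
SELECT id, product, customer FROM orders WHERE customer = 'Grace'

Result:
id | product | customer
---+---------+---------
2  | Phone   | Grace   
4  | Headset | Grace   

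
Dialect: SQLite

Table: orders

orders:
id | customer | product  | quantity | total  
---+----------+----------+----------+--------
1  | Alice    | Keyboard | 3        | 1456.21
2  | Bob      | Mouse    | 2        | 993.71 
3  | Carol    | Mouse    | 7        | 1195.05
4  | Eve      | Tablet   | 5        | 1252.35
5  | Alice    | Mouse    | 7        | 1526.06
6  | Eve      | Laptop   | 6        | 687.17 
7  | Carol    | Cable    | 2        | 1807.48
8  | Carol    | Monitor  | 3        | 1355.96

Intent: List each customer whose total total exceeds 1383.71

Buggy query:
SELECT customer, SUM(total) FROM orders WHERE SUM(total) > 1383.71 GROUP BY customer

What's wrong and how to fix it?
Bug: SUM(total) is an aggregate, but WHERE filters rows before aggregation

Fix: Use HAVING (which filters groups after aggregation) instead of WHERE

Corrected query:
SELECT customer, SUM(total) FROM orders GROUP BY customer HAVING SUM(total) > 1383.71

Result:
customer | SUM(total)
---------+-----------
Alice    | 2982.27   
Carol    | 4358.49   
Eve      | 1939.52   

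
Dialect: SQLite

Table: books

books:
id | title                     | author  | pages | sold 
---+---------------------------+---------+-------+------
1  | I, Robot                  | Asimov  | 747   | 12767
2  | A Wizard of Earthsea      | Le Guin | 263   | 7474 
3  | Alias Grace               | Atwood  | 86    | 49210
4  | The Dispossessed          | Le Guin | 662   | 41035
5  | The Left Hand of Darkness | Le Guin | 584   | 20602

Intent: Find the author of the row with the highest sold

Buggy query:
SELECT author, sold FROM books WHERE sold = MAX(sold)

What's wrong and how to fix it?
Bug: WHERE is evaluated per row; an aggregate over the whole table isn't defined there

Fix: Wrap MAX in a scalar subquery so WHERE compares against a single value

Corrected query:
SELECT author, sold FROM books WHERE sold = (SELECT MAX(sold) FROM books)

Result:
author | sold 
-------+------
Atwood | 49210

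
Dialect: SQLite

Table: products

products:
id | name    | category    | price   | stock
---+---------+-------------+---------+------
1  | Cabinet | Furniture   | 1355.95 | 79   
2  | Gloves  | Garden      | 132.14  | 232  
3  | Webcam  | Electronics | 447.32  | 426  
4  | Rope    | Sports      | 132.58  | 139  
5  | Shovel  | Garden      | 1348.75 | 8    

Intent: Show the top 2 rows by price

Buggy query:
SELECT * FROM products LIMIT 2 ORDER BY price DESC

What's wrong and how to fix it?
Bug: LIMIT must come after ORDER BY

Fix: Swap the clauses: ORDER BY first, then LIMIT

Corrected query:
SELECT * FROM products ORDER BY price DESC LIMIT 2

Result:
id | name    | category  | price   | stock
---+---------+-----------+---------+------
1  | Cabinet | Furniture | 1355.95 | 79   
5  | Shovel  | Garden    | 1348.75 | 8    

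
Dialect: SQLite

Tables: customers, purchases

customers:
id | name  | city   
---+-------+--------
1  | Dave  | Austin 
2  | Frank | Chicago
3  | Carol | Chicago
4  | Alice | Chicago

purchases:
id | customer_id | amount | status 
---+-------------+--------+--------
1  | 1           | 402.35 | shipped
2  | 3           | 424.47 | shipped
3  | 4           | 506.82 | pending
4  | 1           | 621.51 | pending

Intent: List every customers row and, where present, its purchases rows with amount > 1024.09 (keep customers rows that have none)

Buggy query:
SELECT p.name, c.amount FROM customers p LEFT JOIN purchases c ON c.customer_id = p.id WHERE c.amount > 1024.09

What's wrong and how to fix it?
Bug: Filtering c.amount in WHERE discards the NULL rows produced by LEFT JOIN, turning it into an inner join

Fix: Move the right-table condition into the ON clause so unmatched parents are kept

Corrected query:
SELECT p.name, c.amount FROM customers p LEFT JOIN purchases c ON c.customer_id = p.id AND c.amount > 1024.09

Result:
name  | amount
------+-------
Dave  | NULL  
Frank | NULL  
Carol | NULL  
Alice | NULL  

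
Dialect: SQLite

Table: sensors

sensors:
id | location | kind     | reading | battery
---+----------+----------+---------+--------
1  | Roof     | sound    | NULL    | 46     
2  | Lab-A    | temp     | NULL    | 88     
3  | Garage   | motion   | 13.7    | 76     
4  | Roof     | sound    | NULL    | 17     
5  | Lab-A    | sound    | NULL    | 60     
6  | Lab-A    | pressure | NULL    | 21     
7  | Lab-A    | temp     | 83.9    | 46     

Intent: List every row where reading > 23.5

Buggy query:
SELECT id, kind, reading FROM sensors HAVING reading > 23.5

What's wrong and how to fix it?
Bug: HAVING filters the output of aggregation, but this query has no GROUP BY and no aggregate functions, so SQLite rejects it (HAVING clause on a non-aggregate query); the condition here is per row

Fix: Replace HAVING with WHERE since the condition applies to individual rows

Corrected query:
SELECT id, kind, reading FROM sensors WHERE reading > 23.5

Result:
id | kind | reading
---+------+--------
7  | temp | 83.9   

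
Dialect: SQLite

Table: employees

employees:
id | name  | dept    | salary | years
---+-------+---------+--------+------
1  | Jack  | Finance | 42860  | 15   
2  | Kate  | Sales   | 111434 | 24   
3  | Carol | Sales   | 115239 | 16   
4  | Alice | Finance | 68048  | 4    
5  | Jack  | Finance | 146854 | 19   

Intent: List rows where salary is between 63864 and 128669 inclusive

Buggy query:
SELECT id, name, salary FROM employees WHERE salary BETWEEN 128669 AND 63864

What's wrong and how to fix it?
Bug: BETWEEN expects the lower bound first; with 128669 AND 63864 the range is empty

Fix: Swap the bounds so the smaller value comes first

Corrected query:
SELECT id, name, salary FROM employees WHERE salary BETWEEN 63864 AND 128669

Result:
id | name  | salary
---+-------+-------
2  | Kate  | 111434
3  | Carol | 115239
4  | Alice | 68048 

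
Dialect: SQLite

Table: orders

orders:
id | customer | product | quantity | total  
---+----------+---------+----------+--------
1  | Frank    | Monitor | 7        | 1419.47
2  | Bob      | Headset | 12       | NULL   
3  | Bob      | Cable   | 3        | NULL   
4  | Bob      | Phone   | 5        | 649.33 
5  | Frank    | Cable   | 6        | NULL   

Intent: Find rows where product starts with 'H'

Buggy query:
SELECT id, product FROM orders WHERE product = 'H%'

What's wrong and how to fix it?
Bug: '=' compares the literal string including the % character; pattern matching needs LIKE

Fix: Replace '=' with LIKE so 'H%' is treated as a pattern

Corrected query:
SELECT id, product FROM orders WHERE product LIKE 'H%'

Result:
id | product
---+--------
2  | Headset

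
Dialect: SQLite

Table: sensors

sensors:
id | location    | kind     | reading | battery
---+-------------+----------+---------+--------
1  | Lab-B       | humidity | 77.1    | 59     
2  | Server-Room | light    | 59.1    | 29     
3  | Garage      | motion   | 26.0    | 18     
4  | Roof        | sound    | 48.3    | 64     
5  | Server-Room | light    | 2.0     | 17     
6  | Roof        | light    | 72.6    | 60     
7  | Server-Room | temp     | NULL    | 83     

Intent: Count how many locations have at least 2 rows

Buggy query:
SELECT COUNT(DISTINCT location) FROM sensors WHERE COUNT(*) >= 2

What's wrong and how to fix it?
Bug: COUNT(*) cannot appear in WHERE; the per-group count doesn't exist yet

Fix: Group first with HAVING COUNT(*) >= 2, then COUNT the resulting groups

Corrected query:
SELECT COUNT(*) FROM (SELECT location FROM sensors GROUP BY location HAVING COUNT(*) >= 2)

Result:
COUNT(*)
--------
2       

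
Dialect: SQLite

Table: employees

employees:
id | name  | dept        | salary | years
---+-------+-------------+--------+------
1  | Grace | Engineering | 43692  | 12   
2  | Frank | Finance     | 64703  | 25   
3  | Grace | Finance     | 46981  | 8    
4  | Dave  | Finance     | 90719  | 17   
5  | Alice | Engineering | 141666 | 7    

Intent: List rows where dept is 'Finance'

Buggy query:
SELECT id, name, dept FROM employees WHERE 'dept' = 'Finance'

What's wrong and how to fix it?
Bug: 'dept' in single quotes is a string literal, not the column; the comparison is literal-vs-literal and never true

Fix: Remove the quotes around the column name (or use double quotes for an identifier)

Corrected query:
SELECT id, name, dept FROM employees WHERE dept = 'Finance'

Result:
id | name  | dept   
---+-------+--------
2  | Frank | Finance
3  | Grace | Finance
4  | Dave  | Finance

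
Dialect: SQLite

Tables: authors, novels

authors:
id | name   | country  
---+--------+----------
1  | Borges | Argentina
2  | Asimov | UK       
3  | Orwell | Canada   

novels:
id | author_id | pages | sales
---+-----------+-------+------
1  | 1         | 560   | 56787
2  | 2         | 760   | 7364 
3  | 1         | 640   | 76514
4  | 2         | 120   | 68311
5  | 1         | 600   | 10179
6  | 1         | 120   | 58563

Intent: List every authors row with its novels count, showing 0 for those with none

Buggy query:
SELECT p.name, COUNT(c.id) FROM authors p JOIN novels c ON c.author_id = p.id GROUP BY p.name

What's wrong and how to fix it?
Bug: An inner join excludes parents with zero children

Fix: Use LEFT JOIN so parents without children still appear (COUNT(c.id) gives 0)

Corrected query:
SELECT p.name, COUNT(c.id) FROM authors p LEFT JOIN novels c ON c.author_id = p.id GROUP BY p.name

Result:
name   | COUNT(c.id)
-------+------------
Asimov | 2          
Borges | 4          
Orwell | 0          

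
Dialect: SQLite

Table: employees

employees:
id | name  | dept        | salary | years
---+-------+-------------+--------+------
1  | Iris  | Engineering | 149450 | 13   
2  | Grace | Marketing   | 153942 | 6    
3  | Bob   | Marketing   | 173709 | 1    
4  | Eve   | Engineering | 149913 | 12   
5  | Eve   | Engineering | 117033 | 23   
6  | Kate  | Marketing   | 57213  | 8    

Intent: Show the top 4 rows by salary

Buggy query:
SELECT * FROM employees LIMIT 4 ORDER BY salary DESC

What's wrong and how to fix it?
Bug: LIMIT must come after ORDER BY

Fix: Swap the clauses: ORDER BY first, then LIMIT

Corrected query:
SELECT * FROM employees ORDER BY salary DESC LIMIT 4

Result:
id | name  | dept        | salary | years
---+-------+-------------+--------+------
3  | Bob   | Marketing   | 173709 | 1    
2  | Grace | Marketing   | 153942 | 6    
4  | Eve   | Engineering | 149913 | 12   
1  | Iris  | Engineering | 149450 | 13   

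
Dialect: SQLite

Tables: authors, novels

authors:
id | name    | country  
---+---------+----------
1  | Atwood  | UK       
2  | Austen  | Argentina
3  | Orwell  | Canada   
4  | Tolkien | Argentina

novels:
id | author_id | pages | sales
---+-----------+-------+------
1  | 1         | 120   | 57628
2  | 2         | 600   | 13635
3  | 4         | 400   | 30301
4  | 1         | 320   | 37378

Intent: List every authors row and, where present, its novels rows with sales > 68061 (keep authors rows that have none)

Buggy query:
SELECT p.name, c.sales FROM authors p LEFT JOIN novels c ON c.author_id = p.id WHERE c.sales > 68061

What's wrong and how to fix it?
Bug: Filtering c.sales in WHERE discards the NULL rows produced by LEFT JOIN, turning it into an inner join

Fix: Put 'c.sales > 68061' in the JOIN's ON clause instead of WHERE

Corrected query:
SELECT p.name, c.sales FROM authors p LEFT JOIN novels c ON c.author_id = p.id AND c.sales > 68061

Result:
name    | sales
--------+------
Atwood  | NULL 
Austen  | NULL 
Orwell  | NULL 
Tolkien | NULL 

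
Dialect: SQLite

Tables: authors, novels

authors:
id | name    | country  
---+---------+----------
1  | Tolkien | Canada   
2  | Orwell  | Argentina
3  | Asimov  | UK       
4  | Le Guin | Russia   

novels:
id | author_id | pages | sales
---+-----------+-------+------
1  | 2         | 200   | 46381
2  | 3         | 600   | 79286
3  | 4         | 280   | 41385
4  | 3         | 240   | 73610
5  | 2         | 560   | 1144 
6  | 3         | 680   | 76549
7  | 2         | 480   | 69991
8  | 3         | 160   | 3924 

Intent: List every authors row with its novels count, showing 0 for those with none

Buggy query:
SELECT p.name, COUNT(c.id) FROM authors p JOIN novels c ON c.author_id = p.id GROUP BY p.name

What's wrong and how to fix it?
Bug: An inner join excludes parents with zero children

Fix: Use LEFT JOIN so parents without children still appear (COUNT(c.id) gives 0)

Corrected query:
SELECT p.name, COUNT(c.id) FROM authors p LEFT JOIN novels c ON c.author_id = p.id GROUP BY p.name

Result:
name    | COUNT(c.id)
--------+------------
Asimov  | 4          
Le Guin | 1          
Orwell  | 3          
Tolkien | 0          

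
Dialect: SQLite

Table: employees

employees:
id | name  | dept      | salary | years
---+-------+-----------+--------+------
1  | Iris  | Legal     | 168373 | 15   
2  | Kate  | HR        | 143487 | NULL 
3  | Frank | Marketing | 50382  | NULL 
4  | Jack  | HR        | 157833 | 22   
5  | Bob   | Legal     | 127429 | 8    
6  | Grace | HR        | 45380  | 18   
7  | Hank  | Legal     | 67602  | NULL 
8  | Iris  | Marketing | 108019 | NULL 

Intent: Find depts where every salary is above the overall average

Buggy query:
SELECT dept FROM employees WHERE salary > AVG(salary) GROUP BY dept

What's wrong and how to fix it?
Bug: WHERE evaluates per row before aggregation, so AVG() is unavailable

Fix: Compute the overall average in a scalar subquery and compare each group's MIN against it in HAVING

Corrected query:
SELECT dept FROM employees GROUP BY dept HAVING MIN(salary) > (SELECT AVG(salary) FROM employees)

Result:
(no rows)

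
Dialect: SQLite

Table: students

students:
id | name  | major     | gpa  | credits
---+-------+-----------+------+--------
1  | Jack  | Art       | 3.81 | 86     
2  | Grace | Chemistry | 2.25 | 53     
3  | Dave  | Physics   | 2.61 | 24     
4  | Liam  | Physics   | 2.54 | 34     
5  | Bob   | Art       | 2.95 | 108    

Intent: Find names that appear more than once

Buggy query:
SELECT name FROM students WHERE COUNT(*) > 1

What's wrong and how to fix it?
Bug: WHERE can't reference COUNT(*); aggregates are computed after WHERE

Fix: GROUP BY name, then filter groups with HAVING COUNT(*) > 1

Corrected query:
SELECT name FROM students GROUP BY name HAVING COUNT(*) > 1

Result:
(no rows)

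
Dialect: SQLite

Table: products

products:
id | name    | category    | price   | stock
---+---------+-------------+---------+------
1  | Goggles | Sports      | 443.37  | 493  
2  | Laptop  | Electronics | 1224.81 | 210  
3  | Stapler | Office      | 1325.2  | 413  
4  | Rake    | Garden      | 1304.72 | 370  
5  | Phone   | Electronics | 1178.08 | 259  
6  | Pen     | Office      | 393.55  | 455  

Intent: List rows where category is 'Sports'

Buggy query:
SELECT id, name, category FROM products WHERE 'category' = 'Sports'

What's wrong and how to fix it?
Bug: 'category' in single quotes is a string literal, not the column; the comparison is literal-vs-literal and never true

Fix: Reference the column as category without single quotes

Corrected query:
SELECT id, name, category FROM products WHERE category = 'Sports'

Result:
id | name    | category
---+---------+---------
1  | Goggles | Sports  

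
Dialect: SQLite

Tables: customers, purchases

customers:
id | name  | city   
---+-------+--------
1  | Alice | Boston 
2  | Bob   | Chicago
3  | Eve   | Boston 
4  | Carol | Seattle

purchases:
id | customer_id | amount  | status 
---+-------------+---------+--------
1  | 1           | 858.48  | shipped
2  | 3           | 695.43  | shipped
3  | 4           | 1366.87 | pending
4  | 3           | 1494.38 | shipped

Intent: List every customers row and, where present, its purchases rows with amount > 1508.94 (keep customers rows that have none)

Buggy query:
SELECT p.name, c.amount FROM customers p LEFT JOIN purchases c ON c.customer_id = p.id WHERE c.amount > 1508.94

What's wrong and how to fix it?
Bug: A WHERE condition on the right-hand table after LEFT JOIN drops unmatched parents

Fix: Put 'c.amount > 1508.94' in the JOIN's ON clause instead of WHERE

Corrected query:
SELECT p.name, c.amount FROM customers p LEFT JOIN purchases c ON c.customer_id = p.id AND c.amount > 1508.94

Result:
name  | amount
------+-------
Alice | NULL  
Bob   | NULL  
Eve   | NULL  
Carol | NULL  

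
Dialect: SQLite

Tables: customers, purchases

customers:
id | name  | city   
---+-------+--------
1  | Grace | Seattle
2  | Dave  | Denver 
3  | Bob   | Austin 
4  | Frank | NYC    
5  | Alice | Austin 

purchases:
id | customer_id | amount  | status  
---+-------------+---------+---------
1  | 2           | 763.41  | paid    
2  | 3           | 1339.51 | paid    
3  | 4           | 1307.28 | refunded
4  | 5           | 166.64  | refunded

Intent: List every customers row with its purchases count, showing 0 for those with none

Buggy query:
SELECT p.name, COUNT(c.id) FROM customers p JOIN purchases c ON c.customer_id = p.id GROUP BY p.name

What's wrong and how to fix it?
Bug: An inner join excludes parents with zero children

Fix: Use LEFT JOIN so parents without children still appear (COUNT(c.id) gives 0)

Corrected query:
SELECT p.name, COUNT(c.id) FROM customers p LEFT JOIN purchases c ON c.customer_id = p.id GROUP BY p.name

Result:
name  | COUNT(c.id)
------+------------
Alice | 1          
Bob   | 1          
Dave  | 1          
Frank | 1          
Grace | 0          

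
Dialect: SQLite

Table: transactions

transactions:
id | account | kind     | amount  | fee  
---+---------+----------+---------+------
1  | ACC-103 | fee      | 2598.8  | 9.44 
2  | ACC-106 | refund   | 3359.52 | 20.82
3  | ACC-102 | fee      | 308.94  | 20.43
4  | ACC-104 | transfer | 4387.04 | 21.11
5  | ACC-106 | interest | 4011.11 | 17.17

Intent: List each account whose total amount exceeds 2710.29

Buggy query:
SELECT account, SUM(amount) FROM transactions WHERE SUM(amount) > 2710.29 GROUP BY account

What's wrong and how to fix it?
Bug: WHERE runs before GROUP BY, so aggregates aren't available there

Fix: Use HAVING (which filters groups after aggregation) instead of WHERE

Corrected query:
SELECT account, SUM(amount) FROM transactions GROUP BY account HAVING SUM(amount) > 2710.29

Result:
account | SUM(amount)
--------+------------
ACC-104 | 4387.04    
ACC-106 | 7370.63    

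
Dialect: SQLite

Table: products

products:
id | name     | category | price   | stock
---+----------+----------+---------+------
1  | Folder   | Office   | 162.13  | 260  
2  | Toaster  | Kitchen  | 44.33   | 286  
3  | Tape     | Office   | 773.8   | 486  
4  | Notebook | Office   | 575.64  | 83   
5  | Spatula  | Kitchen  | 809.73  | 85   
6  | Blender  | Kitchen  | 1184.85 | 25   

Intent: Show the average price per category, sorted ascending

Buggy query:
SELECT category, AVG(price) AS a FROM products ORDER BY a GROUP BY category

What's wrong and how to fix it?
Bug: GROUP BY must precede ORDER BY

Fix: Reorder: SELECT … FROM … GROUP BY … ORDER BY …

Corrected query:
SELECT category, AVG(price) AS a FROM products GROUP BY category ORDER BY a

Result:
category | a         
---------+-----------
Office   | 503.856667
Kitchen  | 679.636667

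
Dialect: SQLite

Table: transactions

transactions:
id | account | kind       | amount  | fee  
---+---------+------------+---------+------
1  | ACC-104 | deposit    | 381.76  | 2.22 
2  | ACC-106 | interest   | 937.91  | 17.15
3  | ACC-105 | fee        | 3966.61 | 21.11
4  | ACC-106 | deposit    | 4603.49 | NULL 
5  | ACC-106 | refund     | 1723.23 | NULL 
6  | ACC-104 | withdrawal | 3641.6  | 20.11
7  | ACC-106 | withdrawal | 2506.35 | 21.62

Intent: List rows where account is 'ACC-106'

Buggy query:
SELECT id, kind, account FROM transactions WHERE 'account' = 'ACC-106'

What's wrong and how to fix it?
Bug: 'account' in single quotes is a string literal, not the column; the comparison is literal-vs-literal and never true

Fix: Reference the column as account without single quotes

Corrected query:
SELECT id, kind, account FROM transactions WHERE account = 'ACC-106'

Result:
id | kind       | account
---+------------+--------
2  | interest   | ACC-106
4  | deposit    | ACC-106
5  | refund     | ACC-106
7  | withdrawal | ACC-106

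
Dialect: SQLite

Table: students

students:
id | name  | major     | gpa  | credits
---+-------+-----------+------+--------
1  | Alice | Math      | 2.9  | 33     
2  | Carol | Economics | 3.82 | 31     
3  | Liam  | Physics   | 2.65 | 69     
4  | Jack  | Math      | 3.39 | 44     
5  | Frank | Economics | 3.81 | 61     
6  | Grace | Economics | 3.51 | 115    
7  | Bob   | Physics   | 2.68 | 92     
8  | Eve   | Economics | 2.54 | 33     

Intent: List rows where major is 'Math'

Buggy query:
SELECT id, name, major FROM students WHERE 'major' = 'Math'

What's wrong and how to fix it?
Bug: 'major' in single quotes is a string literal, not the column; the comparison is literal-vs-literal and never true

Fix: Remove the quotes around the column name (or use double quotes for an identifier)

Corrected query:
SELECT id, name, major FROM students WHERE major = 'Math'

Result:
id | name  | major
---+-------+------
1  | Alice | Math 
4  | Jack  | Math 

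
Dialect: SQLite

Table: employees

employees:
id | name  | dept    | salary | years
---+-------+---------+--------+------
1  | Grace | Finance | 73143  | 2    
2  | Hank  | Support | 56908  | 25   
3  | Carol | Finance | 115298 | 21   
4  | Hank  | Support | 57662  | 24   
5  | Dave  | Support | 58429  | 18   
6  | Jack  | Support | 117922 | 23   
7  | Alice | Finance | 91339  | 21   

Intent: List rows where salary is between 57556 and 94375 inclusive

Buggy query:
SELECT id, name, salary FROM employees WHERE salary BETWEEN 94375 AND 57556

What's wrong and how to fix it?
Bug: BETWEEN expects the lower bound first; with 94375 AND 57556 the range is empty

Fix: Write BETWEEN 57556 AND 94375

Corrected query:
SELECT id, name, salary FROM employees WHERE salary BETWEEN 57556 AND 94375

Result:
id | name  | salary
---+-------+-------
1  | Grace | 73143 
4  | Hank  | 57662 
5  | Dave  | 58429 
7  | Alice | 91339 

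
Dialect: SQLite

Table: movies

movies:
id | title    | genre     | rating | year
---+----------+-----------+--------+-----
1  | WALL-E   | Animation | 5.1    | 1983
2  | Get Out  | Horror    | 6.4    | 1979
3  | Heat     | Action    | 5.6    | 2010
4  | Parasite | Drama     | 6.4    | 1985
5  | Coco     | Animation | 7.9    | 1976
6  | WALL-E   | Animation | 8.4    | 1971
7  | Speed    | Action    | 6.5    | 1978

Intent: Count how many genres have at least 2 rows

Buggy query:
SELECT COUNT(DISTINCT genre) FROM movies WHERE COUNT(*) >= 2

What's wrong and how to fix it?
Bug: WHERE filters individual rows, not groups, so a group-level COUNT is invalid there

Fix: Group first with HAVING COUNT(*) >= 2, then COUNT the resulting groups

Corrected query:
SELECT COUNT(*) FROM (SELECT genre FROM movies GROUP BY genre HAVING COUNT(*) >= 2)

Result:
COUNT(*)
--------
2       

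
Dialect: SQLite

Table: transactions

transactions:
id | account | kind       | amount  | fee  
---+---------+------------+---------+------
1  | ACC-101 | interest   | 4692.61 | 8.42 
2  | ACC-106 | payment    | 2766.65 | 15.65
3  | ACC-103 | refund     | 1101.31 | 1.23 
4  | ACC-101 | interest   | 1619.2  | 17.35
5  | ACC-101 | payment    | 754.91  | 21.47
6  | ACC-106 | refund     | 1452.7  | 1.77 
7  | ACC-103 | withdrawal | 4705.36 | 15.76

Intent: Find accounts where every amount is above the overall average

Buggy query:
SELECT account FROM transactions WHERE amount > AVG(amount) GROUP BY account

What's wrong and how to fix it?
Bug: WHERE evaluates per row before aggregation, so AVG() is unavailable

Fix: Use a subquery for AVG and a HAVING MIN(...) filter so the condition holds for every row in the group

Corrected query:
SELECT account FROM transactions GROUP BY account HAVING MIN(amount) > (SELECT AVG(amount) FROM transactions)

Result:
(no rows)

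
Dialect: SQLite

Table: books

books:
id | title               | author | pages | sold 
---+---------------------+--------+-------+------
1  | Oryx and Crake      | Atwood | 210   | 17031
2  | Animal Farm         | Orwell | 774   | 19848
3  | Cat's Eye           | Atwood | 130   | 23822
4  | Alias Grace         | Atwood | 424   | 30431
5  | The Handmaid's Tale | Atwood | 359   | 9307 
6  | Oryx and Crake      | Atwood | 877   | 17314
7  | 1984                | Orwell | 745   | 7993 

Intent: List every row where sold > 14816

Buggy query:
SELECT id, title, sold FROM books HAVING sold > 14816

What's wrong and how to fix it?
Bug: This is a non-aggregate query (no GROUP BY, no aggregates), so in SQLite the HAVING clause is invalid here; a row-level condition belongs in WHERE

Fix: Replace HAVING with WHERE since the condition applies to individual rows

Corrected query:
SELECT id, title, sold FROM books WHERE sold > 14816

Result:
id | title          | sold 
---+----------------+------
1  | Oryx and Crake | 17031
2  | Animal Farm    | 19848
3  | Cat's Eye      | 23822
4  | Alias Grace    | 30431
6  | Oryx and Crake | 17314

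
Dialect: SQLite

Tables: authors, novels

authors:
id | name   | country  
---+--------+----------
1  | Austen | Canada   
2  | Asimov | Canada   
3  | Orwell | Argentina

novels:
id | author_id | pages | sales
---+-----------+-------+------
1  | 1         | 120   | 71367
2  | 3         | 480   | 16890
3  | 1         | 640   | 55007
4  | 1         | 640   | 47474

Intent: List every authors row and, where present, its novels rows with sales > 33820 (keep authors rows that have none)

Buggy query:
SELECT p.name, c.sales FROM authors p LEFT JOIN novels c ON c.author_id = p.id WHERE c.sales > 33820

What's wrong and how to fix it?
Bug: A WHERE condition on the right-hand table after LEFT JOIN drops unmatched parents

Fix: Put 'c.sales > 33820' in the JOIN's ON clause instead of WHERE

Corrected query:
SELECT p.name, c.sales FROM authors p LEFT JOIN novels c ON c.author_id = p.id AND c.sales > 33820

Result:
name   | sales
-------+------
Austen | 47474
Austen | 55007
Austen | 71367
Asimov | NULL 
Orwell | NULL 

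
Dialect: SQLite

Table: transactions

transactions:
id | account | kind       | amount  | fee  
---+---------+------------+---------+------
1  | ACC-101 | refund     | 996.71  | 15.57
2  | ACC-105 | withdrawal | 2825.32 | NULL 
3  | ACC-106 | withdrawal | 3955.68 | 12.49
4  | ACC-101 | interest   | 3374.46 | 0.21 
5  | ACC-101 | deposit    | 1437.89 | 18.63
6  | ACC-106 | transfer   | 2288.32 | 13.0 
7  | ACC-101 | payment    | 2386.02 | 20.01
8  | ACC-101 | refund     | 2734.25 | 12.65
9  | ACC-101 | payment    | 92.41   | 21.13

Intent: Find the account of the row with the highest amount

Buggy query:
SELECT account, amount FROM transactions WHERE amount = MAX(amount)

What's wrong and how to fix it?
Bug: WHERE is evaluated per row; an aggregate over the whole table isn't defined there

Fix: Use a subquery: WHERE amount = (SELECT MAX(amount) FROM transactions)

Corrected query:
SELECT account, amount FROM transactions WHERE amount = (SELECT MAX(amount) FROM transactions)

Result:
account | amount 
--------+--------
ACC-106 | 3955.68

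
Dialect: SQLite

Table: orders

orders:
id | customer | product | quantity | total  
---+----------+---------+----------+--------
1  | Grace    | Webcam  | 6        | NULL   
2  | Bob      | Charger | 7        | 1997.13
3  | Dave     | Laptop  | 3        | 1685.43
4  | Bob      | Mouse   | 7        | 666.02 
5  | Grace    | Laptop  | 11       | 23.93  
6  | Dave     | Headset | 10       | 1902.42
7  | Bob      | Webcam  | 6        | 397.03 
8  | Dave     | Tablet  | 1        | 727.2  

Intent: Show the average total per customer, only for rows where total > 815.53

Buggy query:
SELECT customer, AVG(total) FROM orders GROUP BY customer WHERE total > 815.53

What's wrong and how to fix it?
Bug: WHERE cannot follow GROUP BY

Fix: Move the WHERE clause before GROUP BY

Corrected query:
SELECT customer, AVG(total) FROM orders WHERE total > 815.53 GROUP BY customer

Result:
customer | AVG(total)
---------+-----------
Bob      | 1997.13   
Dave     | 1793.925  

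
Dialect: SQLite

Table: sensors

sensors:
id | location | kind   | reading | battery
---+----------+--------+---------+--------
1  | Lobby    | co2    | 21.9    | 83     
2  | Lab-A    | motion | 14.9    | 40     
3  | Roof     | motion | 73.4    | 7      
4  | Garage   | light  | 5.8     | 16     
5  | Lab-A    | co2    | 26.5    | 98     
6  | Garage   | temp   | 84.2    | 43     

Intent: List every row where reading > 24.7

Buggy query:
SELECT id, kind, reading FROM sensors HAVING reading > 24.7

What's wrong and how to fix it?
Bug: HAVING filters the output of aggregation, but this query has no GROUP BY and no aggregate functions, so SQLite rejects it (HAVING clause on a non-aggregate query); the condition here is per row

Fix: Use WHERE for row-level filtering

Corrected query:
SELECT id, kind, reading FROM sensors WHERE reading > 24.7

Result:
id | kind   | reading
---+--------+--------
3  | motion | 73.4   
5  | co2    | 26.5   
6  | temp   | 84.2   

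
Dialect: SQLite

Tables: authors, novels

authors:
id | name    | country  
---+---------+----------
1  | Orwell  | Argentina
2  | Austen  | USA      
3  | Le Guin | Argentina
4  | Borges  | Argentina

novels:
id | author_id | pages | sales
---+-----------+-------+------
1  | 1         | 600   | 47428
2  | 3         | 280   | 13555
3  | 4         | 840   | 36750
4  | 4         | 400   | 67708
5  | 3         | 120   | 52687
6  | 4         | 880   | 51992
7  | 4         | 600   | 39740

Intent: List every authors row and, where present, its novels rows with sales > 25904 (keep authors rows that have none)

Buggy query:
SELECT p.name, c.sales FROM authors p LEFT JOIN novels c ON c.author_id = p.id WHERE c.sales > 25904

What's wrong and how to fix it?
Bug: Filtering c.sales in WHERE discards the NULL rows produced by LEFT JOIN, turning it into an inner join

Fix: Move the right-table condition into the ON clause so unmatched parents are kept

Corrected query:
SELECT p.name, c.sales FROM authors p LEFT JOIN novels c ON c.author_id = p.id AND c.sales > 25904

Result:
name    | sales
--------+------
Orwell  | 47428
Austen  | NULL 
Le Guin | 52687
Borges  | 36750
Borges  | 39740
Borges  | 51992
Borges  | 67708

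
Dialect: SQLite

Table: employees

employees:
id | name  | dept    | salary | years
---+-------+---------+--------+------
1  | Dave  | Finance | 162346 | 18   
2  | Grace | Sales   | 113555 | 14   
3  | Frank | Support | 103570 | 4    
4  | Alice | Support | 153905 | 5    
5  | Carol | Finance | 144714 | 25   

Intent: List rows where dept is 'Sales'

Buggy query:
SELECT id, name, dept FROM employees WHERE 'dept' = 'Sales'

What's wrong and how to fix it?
Bug: Single quotes denote string literals in SQL; the column name is being compared as a constant string

Fix: Reference the column as dept without single quotes

Corrected query:
SELECT id, name, dept FROM employees WHERE dept = 'Sales'

Result:
id | name  | dept 
---+-------+------
2  | Grace | Sales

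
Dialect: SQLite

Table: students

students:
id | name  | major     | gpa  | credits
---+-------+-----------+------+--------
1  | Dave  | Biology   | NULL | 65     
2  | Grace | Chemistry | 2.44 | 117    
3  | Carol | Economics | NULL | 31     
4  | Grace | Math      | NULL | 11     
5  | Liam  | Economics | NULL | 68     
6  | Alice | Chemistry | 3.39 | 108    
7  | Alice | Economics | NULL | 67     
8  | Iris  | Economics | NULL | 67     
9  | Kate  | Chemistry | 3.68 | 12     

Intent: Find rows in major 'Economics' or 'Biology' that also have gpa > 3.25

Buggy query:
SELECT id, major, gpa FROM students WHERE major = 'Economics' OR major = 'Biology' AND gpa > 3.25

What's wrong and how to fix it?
Bug: Without parentheses, AND is evaluated before OR, so the gpa filter only applies to the 'Biology' branch

Fix: Group the OR with parentheses (or use IN), then AND the threshold

Corrected query:
SELECT id, major, gpa FROM students WHERE (major = 'Economics' OR major = 'Biology') AND gpa > 3.25

Result:
(no rows)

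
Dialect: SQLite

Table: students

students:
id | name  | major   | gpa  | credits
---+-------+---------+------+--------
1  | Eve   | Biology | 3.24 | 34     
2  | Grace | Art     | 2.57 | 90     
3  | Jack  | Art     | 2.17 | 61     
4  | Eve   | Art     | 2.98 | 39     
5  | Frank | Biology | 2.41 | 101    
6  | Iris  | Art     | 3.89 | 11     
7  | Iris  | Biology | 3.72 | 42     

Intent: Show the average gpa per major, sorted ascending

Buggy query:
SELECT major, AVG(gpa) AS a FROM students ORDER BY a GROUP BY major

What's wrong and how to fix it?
Bug: GROUP BY must precede ORDER BY

Fix: Move ORDER BY to the end, after GROUP BY

Corrected query:
SELECT major, AVG(gpa) AS a FROM students GROUP BY major ORDER BY a

Result:
major   | a       
--------+---------
Art     | 2.9025  
Biology | 3.123333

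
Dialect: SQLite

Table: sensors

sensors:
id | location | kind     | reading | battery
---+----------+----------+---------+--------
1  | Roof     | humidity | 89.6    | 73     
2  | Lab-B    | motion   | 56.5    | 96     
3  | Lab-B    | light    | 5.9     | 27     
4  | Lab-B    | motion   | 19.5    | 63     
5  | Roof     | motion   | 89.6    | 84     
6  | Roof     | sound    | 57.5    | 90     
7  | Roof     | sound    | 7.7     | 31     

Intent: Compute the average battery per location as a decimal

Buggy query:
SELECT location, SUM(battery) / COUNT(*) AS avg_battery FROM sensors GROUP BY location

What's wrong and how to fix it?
Bug: Both operands are integers, so '/' performs integer division and truncates

Fix: Multiply by 1.0 (or CAST to REAL) to force floating-point division

Corrected query:
SELECT location, SUM(battery) * 1.0 / COUNT(*) AS avg_battery FROM sensors GROUP BY location

Result:
location | avg_battery
---------+------------
Lab-B    | 62         
Roof     | 69.5       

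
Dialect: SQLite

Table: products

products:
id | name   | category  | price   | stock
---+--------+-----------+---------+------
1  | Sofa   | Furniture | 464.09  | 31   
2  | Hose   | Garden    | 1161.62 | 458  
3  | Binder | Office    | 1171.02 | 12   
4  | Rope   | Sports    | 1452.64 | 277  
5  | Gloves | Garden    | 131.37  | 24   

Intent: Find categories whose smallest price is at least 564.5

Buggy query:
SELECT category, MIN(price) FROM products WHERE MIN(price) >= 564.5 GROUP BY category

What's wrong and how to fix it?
Bug: Aggregates like MIN are computed per group after WHERE runs

Fix: Replace WHERE with HAVING after the GROUP BY

Corrected query:
SELECT category, MIN(price) FROM products GROUP BY category HAVING MIN(price) >= 564.5

Result:
category | MIN(price)
---------+-----------
Office   | 1171.02   
Sports   | 1452.64   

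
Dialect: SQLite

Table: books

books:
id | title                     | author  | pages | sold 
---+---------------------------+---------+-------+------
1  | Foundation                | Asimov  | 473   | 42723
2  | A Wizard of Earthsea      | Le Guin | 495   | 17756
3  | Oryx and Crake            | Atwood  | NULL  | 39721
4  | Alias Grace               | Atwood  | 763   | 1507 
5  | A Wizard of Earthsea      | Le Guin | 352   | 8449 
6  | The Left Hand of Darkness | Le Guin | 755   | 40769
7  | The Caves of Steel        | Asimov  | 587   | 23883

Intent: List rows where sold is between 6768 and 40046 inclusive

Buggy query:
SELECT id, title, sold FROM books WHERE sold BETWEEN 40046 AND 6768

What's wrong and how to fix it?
Bug: The bounds are reversed; BETWEEN a AND b requires a <= b to match anything

Fix: Swap the bounds so the smaller value comes first

Corrected query:
SELECT id, title, sold FROM books WHERE sold BETWEEN 6768 AND 40046

Result:
id | title                | sold 
---+----------------------+------
2  | A Wizard of Earthsea | 17756
3  | Oryx and Crake       | 39721
5  | A Wizard of Earthsea | 8449 
7  | The Caves of Steel   | 23883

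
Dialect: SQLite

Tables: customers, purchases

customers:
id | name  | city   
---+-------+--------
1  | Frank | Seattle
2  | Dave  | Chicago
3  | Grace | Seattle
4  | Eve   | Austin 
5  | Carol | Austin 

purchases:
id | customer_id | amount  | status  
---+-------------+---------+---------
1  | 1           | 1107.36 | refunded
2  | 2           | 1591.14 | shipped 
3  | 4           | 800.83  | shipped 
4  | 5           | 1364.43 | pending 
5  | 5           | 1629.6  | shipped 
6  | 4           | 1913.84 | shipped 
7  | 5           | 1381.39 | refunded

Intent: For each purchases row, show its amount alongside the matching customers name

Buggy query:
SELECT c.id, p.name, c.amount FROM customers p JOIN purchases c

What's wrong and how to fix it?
Bug: JOIN with no ON clause produces a cartesian product; every purchases row pairs with every customers row

Fix: Specify the join condition linking the foreign key to the parent id

Corrected query:
SELECT c.id, p.name, c.amount FROM customers p JOIN purchases c ON c.customer_id = p.id

Result:
id | name  | amount 
---+-------+--------
1  | Frank | 1107.36
2  | Dave  | 1591.14
3  | Eve   | 800.83 
4  | Carol | 1364.43
5  | Carol | 1629.6 
6  | Eve   | 1913.84
7  | Carol | 1381.39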